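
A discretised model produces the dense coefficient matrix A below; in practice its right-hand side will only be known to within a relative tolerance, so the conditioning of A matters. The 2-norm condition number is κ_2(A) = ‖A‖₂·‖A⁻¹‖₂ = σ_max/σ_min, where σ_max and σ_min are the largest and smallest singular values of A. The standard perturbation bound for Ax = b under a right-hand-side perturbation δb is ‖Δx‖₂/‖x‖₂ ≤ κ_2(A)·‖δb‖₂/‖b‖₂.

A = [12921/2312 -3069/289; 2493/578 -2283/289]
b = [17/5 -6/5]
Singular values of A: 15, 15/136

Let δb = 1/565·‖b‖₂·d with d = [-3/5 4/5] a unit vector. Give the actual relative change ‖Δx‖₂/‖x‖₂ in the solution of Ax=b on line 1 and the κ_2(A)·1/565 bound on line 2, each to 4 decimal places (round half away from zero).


0.0021
0.2407

σ_max = 15, σ_min = 15/136
condition number: 15 ÷ (15/136) = 136.0000
κ_2(A)·‖δb‖/‖b‖ = 0.2407
solve Ax = b  →  x = [-23.9373 -12.9176]
‖b‖ = 3.6056, ‖x‖ = 27.2003
re-solving with b+δb shifts x by Δx of norm 0.0579
dividing the unrounded norms, ‖Δx‖/‖x‖ = 0.0021
realised/bound (from unrounded values) ≈ 0.0088


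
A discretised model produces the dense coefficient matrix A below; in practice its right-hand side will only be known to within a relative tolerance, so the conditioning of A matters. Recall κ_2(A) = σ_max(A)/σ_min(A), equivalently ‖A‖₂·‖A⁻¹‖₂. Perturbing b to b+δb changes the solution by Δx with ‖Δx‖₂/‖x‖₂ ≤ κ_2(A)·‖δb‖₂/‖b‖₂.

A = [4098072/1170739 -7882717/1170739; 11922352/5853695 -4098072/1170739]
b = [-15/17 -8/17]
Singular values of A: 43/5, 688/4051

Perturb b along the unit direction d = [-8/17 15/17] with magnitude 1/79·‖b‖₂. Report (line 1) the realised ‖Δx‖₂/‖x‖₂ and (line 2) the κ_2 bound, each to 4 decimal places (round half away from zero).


largest singular value 43/5, smallest 688/4051
condition number: (43/5) ÷ (688/4051) = 50.6375
bound on ‖Δx‖/‖x‖: κ·ε = 50.6375·1/79 = 0.6410
solve Ax = b  →  x = [-0.0547 0.1026]
‖b‖₂ = 1.0000 and ‖x‖₂ = 0.1163
Δx = A⁻¹·δb where δb = 1/79·1.0000·d; ‖Δx‖ = 0.0745
relative error = 0.6410
realised/bound = 1 exactly: the bound is attained for this b and d

0.6410
0.6410


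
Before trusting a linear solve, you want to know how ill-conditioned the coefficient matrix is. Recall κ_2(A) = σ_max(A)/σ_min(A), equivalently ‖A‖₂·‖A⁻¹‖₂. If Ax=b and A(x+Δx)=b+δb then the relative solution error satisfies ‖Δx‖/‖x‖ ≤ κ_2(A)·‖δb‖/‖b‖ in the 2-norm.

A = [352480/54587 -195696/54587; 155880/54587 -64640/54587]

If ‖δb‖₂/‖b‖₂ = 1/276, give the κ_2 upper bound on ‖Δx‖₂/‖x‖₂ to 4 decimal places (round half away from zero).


0.0895

AᵀA = [878939200/17631601 -467781120/17631601; -467781120/17631601 251332864/17631601]; tr = 3910976/61009, det = 409600/61009
char-poly roots: 64 and 6400/61009
σ_max=√64=8, σ_min=√(6400/61009)=(80/247) → κ = 24.7000
κ_2(A)·‖δb‖/‖b‖ = 0.0895


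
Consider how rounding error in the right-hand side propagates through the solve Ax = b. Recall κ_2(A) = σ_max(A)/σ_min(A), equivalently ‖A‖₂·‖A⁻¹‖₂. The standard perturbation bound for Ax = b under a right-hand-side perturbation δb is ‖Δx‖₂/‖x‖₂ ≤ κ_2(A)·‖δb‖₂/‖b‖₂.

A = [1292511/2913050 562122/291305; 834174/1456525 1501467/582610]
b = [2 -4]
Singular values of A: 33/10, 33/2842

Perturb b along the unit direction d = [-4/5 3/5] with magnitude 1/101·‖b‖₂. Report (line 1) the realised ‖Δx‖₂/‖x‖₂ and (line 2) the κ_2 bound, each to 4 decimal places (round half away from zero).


σ_max = 33/10, σ_min = 33/2842
condition number: (33/10) ÷ (33/2842) = 284.2000
bound on ‖Δx‖/‖x‖: κ·ε = 284.2000·1/101 = 2.8139
solve Ax = b  →  x = [335.9497 -76.2099]
2-norm of b is 4.4721; of x, 344.4854
with δb = [-0.0354 0.0266], A·Δx = δb → ‖Δx‖ = 3.8133
dividing the unrounded norms, ‖Δx‖/‖x‖ = 0.0111
realised/bound (from unrounded values) ≈ 0.0039

0.0111
2.8139


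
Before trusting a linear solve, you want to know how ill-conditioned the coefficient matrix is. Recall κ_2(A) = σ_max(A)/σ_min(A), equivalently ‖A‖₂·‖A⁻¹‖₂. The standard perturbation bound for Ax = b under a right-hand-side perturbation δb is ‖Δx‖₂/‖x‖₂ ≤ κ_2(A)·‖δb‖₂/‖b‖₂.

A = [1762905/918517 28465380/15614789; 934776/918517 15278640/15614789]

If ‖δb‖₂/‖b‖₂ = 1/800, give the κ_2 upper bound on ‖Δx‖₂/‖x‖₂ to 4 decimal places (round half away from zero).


form AᵀA = [3981640209201/843673479289 3791992159620/843673479289; 3791992159620/843673479289 3611469546000/843673479289] with trace 9028667961/1003178929 and determinant 518400/1003178929
λ_max, λ_min = (9028667961/1003178929 ± √81514764958160723121/1006367963589587041)/2 = 9, 57600/1003178929
κ = σ_max/σ_min = 3/(240/31673) = 395.9125
κ_2(A)·‖δb‖/‖b‖ = 0.4949

0.4949


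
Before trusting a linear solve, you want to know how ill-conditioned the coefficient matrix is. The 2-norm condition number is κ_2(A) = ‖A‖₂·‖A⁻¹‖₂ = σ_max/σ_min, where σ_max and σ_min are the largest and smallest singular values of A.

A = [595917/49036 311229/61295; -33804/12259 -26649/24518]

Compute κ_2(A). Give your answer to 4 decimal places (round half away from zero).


230.0000

form AᵀA = [222129945/1430416 115690113/1788020; 115690113/1788020 241051869/8940100] with trace 38564829/211600 and determinant 531441/846400
λ_max, λ_min = (38564829/211600 ± √1487133582883641/44774560000)/2 = 729/4, 729/211600
σ_max=√(729/4)=(27/2), σ_min=√(729/211600)=(27/460) → κ = 230.0000


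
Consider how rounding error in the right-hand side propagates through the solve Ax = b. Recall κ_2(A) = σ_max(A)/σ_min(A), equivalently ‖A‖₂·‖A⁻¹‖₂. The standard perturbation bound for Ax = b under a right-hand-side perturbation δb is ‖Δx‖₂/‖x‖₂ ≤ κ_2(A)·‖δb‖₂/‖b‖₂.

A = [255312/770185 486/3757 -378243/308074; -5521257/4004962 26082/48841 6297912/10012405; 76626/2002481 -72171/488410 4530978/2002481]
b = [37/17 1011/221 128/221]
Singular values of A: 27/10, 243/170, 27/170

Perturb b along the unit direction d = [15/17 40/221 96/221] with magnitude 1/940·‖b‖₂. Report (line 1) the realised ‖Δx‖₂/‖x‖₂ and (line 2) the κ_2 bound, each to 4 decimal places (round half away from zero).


0.0018
0.0181

largest singular value 27/10, smallest 27/170
condition number: (27/10) ÷ (27/170) = 17.0000
bound on ‖Δx‖/‖x‖: κ·ε = 17.0000·1/940 = 0.0181
solve Ax = b  →  x = [4.4864 18.5122 1.3891]
2-norm of b is 5.0990; of x, 19.0986
with δb = [0.0048 0.0010 0.0024], A·Δx = δb → ‖Δx‖ = 0.0342
realised ‖Δx‖/‖x‖ = 0.0018
realised/bound (from unrounded values) ≈ 0.0989


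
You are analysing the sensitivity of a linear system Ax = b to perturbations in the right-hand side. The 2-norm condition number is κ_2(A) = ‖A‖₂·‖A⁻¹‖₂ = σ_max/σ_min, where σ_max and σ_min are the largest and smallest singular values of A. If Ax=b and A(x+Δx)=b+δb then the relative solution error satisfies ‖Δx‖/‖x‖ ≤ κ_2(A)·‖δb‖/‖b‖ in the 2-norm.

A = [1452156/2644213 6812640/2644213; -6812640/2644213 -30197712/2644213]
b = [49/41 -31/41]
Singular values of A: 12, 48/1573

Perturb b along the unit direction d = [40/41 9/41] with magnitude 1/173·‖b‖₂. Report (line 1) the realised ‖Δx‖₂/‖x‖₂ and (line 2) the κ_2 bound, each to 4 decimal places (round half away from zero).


0.0082
2.2731

from the listed singular values, σ₁ = 12, σ_n = 48/1573
κ_2(A) = 12 / (48/1573) = 393.2500
κ_2(A)·‖δb‖/‖b‖ = 2.2731
solve Ax = b  →  x = [-31.9533 7.2749]
‖b‖₂ = 1.4142 and ‖x‖₂ = 32.7709
δb = ε·‖b‖·d = [0.0080 0.0018]; solving A·Δx = δb gives ‖Δx‖ = 0.2679
relative error = 0.0082
realised/bound (from unrounded values) ≈ 0.0036


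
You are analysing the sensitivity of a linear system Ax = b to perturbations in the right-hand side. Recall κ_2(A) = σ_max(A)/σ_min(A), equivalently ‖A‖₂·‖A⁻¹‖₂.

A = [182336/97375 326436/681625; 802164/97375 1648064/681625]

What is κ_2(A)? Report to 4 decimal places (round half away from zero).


133.0000

AᵀA = [402566032/5640625 821855232/39484375; 821855232/39484375 1679164432/276390625]; tr = 6849568/88445, det = 3748096/11055625
eigenvalues of AᵀA: λ = (tr ± √(tr²−4·det))/2 = 1936/25, 1936/442225
κ = σ_max/σ_min = (44/5)/(44/665) = 133.0000


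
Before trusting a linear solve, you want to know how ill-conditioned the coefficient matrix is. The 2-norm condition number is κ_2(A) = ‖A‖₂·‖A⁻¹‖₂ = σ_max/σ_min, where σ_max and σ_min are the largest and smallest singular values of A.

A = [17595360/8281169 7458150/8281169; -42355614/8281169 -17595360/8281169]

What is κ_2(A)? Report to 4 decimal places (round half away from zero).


392.0080

form AᵀA = [12447306099684/405785562169 5186337932160/405785562169; 5186337932160/405785562169 2161069200900/405785562169] with trace 86440090536/2401098001 and determinant 20250000/2401098001
eigenvalues of AᵀA: λ = (tr ± √(tr²−4·det))/2 = 36, 562500/2401098001
κ = σ_max/σ_min = 6/(750/49001) = 392.0080


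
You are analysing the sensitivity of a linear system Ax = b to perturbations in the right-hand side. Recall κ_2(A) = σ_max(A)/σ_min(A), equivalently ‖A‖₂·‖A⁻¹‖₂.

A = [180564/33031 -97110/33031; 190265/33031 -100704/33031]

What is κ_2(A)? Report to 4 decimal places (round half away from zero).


AᵀA = [81812281/1297321 -43632600/1297321; -43632600/1297321 23271876/1297321]; tr = 363613/4489, det = 324/4489
λ_max, λ_min = (363613/4489 ± √132208596025/20151121)/2 = 81, 4/4489
σ_max=√81=9, σ_min=√(4/4489)=(2/67) → κ = 301.5000

301.5000


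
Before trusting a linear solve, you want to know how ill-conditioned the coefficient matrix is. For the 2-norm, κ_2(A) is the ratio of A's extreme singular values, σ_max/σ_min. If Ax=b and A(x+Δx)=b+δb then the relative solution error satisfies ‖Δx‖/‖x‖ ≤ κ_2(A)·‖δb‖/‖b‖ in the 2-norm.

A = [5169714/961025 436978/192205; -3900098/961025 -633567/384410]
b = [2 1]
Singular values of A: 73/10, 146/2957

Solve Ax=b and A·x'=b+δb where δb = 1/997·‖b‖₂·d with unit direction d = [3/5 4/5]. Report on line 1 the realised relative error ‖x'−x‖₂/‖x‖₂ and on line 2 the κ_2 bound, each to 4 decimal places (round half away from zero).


0.0011
0.1483

largest singular value 73/10, smallest 146/2957
condition number: (73/10) ÷ (146/2957) = 147.8500
κ_2(A)·‖δb‖/‖b‖ = 0.1483
solve Ax = b  →  x = [-15.4531 37.4436]
2-norm of b is 2.2361; of x, 40.5071
δb = ε·‖b‖·d = [0.0013 0.0018]; solving A·Δx = δb gives ‖Δx‖ = 0.0454
relative error = 0.0011
realised/bound (from unrounded values) ≈ 0.0076


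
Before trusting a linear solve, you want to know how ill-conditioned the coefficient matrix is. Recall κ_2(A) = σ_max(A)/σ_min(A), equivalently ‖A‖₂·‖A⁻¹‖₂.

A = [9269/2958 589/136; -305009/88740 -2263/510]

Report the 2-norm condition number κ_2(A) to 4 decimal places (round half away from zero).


61.2000

AᵀA = [202560541/9363600 89960171/3121200; 89960171/3121200 159995929/4161600]; tr = 90008221/1498176, det = 23088025/23970816
eigenvalues of AᵀA: λ = (tr ± √(tr²−4·det))/2 = 961/16, 24025/1498176
κ_2(A) = √(λ_max/λ_min) = √((961/16) / (24025/1498176)) = 61.2000


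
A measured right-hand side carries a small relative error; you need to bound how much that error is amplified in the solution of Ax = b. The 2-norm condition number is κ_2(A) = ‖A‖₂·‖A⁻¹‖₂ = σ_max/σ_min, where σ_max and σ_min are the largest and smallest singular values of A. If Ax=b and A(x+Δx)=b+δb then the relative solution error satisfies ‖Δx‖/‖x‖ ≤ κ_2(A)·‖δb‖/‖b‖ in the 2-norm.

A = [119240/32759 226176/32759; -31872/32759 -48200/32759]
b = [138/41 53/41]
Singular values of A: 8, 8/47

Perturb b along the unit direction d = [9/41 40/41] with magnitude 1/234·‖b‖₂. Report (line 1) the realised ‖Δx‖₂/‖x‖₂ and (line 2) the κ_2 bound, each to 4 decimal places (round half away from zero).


0.0077
0.2009

σ_max = 8, σ_min = 8/47
κ_2(A) = 8 / (8/47) = 47.0000
κ_2(A)·‖δb‖/‖b‖ = 0.2009
solve Ax = b  →  x = [-10.1912 5.8603]
2-norm of b is 3.6056; of x, 11.7560
re-solving with b+δb shifts x by Δx of norm 0.0905
dividing the unrounded norms, ‖Δx‖/‖x‖ = 0.0077
so the bound overstates the realised error by a factor of ≈ 26.0842 (computed from the unrounded values)


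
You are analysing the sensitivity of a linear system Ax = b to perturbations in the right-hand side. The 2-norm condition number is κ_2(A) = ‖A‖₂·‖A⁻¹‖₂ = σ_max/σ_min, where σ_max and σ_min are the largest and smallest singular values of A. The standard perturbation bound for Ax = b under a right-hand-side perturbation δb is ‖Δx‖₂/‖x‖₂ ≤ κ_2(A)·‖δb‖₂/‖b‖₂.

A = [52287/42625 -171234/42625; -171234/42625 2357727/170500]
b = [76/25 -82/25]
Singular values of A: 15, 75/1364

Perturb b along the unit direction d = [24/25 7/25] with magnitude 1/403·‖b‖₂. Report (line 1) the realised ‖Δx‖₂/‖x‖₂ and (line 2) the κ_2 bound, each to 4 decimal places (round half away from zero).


0.0055
0.6769

from the listed singular values, σ₁ = 15, σ_n = 75/1364
condition number: 15 ÷ (75/1364) = 272.8000
bound on ‖Δx‖/‖x‖: κ·ε = 272.8000·1/403 = 0.6769
solve Ax = b  →  x = [34.9931 9.9285]
2-norm of b is 4.4721; of x, 36.3743
re-solving with b+δb shifts x by Δx of norm 0.2018
realised ‖Δx‖/‖x‖ = 0.0055
so the bound overstates the realised error by a factor of ≈ 122.0031 (computed from the unrounded values)


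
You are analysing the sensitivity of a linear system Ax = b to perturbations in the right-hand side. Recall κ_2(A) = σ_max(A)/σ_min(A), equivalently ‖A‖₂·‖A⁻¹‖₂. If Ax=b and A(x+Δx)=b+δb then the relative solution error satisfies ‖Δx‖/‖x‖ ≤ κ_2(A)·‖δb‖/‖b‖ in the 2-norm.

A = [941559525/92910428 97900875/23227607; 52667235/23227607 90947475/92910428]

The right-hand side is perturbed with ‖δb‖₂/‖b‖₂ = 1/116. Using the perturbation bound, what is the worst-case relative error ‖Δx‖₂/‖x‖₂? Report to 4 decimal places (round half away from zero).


AᵀA = [553786877691225/5135245467664 14421394021500/320952841729; 14421394021500/320952841729 96147974075625/5135245467664]; tr = 1922884176825/15193033928, det = 64072265625/486177085696
solving λ² − 1922884176825/15193033928·λ + 64072265625/486177085696 = 0 gives λ = 2025/16, 31640625/30386067856
κ = σ_max/σ_min = (45/4)/(5625/174316) = 348.6320
perturbation bound = 348.6320·1/116 = 3.0054

3.0054


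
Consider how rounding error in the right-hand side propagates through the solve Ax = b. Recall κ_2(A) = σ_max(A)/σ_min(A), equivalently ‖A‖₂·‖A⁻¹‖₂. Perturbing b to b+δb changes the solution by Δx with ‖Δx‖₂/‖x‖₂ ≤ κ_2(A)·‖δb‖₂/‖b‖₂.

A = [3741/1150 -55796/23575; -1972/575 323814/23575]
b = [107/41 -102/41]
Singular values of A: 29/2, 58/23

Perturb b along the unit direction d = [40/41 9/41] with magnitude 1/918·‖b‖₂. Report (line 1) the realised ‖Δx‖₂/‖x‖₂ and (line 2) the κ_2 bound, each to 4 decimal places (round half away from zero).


from the listed singular values, σ₁ = 29/2, σ_n = 58/23
κ_2(A) = (29/2) / (58/23) = 5.7500
κ_2(A)·‖δb‖/‖b‖ = 0.0063
solve Ax = b  →  x = [0.8193 0.0234]
‖b‖ = 3.6056, ‖x‖ = 0.8196
re-solving with b+δb shifts x by Δx of norm 0.0016
realised ‖Δx‖/‖x‖ = 0.0019
realised/bound (from unrounded values) ≈ 0.3034

0.0019
0.0063


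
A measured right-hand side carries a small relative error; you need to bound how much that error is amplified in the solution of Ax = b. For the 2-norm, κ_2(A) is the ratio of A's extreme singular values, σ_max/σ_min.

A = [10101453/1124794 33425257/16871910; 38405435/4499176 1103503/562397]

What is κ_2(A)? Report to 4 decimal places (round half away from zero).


AᵀA = [3695133271009/24069660736 519617525279/15043537960; 519617525279/15043537960 2631622817389/338479604100]; tr = 519637686529/3221697600, det = 260144641/515471616
char-poly roots: 16129/100 and 403225/128867904
κ_2(A) = √(λ_max/λ_min) = √((16129/100) / (403225/128867904)) = 227.0400

227.0400


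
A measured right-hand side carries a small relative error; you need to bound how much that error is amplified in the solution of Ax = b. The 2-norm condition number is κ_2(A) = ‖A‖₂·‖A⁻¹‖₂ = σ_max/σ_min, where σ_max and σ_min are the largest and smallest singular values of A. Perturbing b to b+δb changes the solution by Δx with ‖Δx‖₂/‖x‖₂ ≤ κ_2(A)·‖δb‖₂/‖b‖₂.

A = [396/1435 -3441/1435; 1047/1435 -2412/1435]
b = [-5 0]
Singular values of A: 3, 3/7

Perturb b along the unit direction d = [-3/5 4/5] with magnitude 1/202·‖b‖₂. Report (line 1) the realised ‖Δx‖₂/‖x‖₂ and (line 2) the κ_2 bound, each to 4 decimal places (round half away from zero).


0.0081
0.0347

σ_max = 3, σ_min = 3/7
condition number: 3 ÷ (3/7) = 7.0000
worst-case relative error ≤ 7.0000 × 1/202 = 0.0347
solve Ax = b  →  x = [6.5366 2.8374]
‖b‖ = 5.0000, ‖x‖ = 7.1259
re-solving with b+δb shifts x by Δx of norm 0.0578
dividing the unrounded norms, ‖Δx‖/‖x‖ = 0.0081
tightness: 0.0081 against a bound of 0.0347 (unrounded ratio ≈ 0.2339)


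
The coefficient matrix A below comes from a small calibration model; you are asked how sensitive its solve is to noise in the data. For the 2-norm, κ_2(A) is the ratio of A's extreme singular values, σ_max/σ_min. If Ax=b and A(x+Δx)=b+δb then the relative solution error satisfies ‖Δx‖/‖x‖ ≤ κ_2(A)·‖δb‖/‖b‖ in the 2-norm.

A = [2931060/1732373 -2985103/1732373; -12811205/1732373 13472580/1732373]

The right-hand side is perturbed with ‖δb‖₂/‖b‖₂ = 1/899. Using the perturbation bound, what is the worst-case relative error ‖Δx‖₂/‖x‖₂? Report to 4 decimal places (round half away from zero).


M = AᵀA = [102747225625/1785316009 -107881915680/1785316009; -107881915680/1785316009 113278555489/1785316009]. tr(M)=256867754/2122849, det(M)=366025/2122849
eigenvalues of AᵀA: λ = (tr ± √(tr²−4·det))/2 = 121, 3025/2122849
σ_max=√121=11, σ_min=√(3025/2122849)=(55/1457) → κ = 291.4000
perturbation bound = 291.4000·1/899 = 0.3241

0.3241


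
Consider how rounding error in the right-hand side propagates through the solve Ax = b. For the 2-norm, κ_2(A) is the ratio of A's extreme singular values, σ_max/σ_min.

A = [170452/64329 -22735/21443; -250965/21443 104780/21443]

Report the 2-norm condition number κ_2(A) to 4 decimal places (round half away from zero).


313.8000

AᵀA = [354494209/2461761 -49234720/820587; -49234720/820587 6838625/273529]; tr = 416041834/2461761, det = 714025/2461761
solving λ² − 416041834/2461761·λ + 714025/2461761 = 0 gives λ = 169, 4225/2461761
σ_max=√169=13, σ_min=√(4225/2461761)=(65/1569) → κ = 313.8000


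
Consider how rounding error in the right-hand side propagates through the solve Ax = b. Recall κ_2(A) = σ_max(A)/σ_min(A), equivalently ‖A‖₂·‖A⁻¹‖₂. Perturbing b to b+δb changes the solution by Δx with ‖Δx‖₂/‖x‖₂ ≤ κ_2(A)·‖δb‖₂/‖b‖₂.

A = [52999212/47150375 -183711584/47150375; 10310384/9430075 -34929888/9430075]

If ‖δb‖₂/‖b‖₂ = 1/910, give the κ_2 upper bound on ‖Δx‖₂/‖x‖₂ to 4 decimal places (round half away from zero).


0.3573

AᵀA = [6500020128784/2643469515625 -22283095298688/2643469515625; -22283095298688/2643469515625 76399967881216/2643469515625]; tr = 132639980816/4229551225, det = 39337984/4229551225
solving λ² − 132639980816/4229551225·λ + 39337984/4229551225 = 0 gives λ = 784/25, 50176/169182049
κ_2(A) = √(λ_max/λ_min) = √((784/25) / (50176/169182049)) = 325.1750
perturbation bound = 325.1750·1/910 = 0.3573


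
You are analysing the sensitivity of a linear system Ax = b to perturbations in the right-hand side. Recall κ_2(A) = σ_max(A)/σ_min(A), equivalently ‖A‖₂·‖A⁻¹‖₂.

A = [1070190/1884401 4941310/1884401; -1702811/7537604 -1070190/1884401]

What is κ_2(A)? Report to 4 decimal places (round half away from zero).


form AᵀA = [12626098441/33798616336 6833698245/4224827042; 6833698245/4224827042 15206336200/2112413521] with trace 152247161/20106256 and determinant 366025/5026564
char-poly roots: 121/16 and 12100/1256641
σ_max=√(121/16)=(11/4), σ_min=√(12100/1256641)=(110/1121) → κ = 28.0250

28.0250


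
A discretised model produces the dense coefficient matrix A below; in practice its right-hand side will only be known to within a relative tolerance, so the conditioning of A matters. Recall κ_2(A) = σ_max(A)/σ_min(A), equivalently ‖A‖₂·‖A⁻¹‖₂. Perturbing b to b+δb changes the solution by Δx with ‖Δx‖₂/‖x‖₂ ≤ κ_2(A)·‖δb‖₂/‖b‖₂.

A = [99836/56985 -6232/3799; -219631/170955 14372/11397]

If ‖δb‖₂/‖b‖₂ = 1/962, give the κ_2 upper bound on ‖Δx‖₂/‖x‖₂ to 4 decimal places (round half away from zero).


0.0919

AᵀA = [5517712729/1169024481 -1751227660/389674827; -1751227660/389674827 556094800/129891609]; tr = 12511969/1390041, det = 1600/154449
char-poly roots: 9 and 1600/1390041
so κ_2 = √(9 / (1600/1390041)) = 88.4250
perturbation bound = 88.4250·1/962 = 0.0919


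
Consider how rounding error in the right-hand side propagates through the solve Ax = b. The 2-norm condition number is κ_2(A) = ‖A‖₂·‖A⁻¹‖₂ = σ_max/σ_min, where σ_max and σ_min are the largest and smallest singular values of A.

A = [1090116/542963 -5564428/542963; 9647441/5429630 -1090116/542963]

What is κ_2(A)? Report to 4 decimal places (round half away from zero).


form AᵀA = [126060920401/17537704900 -21170597778/876885245; -21170597778/876885245 19126241440/175377049] with trace 1212781121/10432900 and determinant 524318404/2608225
char-poly roots: 11449/100 and 183184/104329
so κ_2 = √((11449/100) / (183184/104329)) = 8.0750

8.0750


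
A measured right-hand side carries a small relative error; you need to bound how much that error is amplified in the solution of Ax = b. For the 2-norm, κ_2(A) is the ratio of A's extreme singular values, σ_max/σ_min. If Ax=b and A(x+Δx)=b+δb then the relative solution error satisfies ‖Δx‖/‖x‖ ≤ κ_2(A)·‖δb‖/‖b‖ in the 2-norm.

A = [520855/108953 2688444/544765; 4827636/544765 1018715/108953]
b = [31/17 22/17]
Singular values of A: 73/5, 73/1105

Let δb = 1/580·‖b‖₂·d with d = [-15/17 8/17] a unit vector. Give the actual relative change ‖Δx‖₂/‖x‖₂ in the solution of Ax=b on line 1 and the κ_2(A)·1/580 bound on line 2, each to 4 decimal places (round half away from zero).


0.0039
0.3810

σ_max = 73/5, σ_min = 73/1105
condition number: (73/5) ÷ (73/1105) = 221.0000
κ_2(A)·‖δb‖/‖b‖ = 0.3810
solve Ax = b  →  x = [11.0557 -10.3401]
‖b‖ = 2.2361, ‖x‖ = 15.1376
δb = ε·‖b‖·d = [-0.0034 0.0018]; solving A·Δx = δb gives ‖Δx‖ = 0.0584
relative error = 0.0039
so the bound overstates the realised error by a factor of ≈ 98.8383 (computed from the unrounded values)


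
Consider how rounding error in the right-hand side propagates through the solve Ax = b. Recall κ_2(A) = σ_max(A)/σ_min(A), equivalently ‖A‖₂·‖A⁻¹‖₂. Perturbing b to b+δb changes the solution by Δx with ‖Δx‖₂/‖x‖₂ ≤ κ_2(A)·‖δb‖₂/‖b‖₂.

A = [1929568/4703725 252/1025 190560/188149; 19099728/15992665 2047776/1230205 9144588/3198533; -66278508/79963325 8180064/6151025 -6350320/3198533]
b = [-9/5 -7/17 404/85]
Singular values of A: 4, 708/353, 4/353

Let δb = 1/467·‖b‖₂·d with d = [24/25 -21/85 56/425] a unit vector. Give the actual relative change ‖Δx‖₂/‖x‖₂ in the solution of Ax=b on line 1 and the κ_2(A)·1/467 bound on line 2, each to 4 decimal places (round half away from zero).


0.0109
0.7559

σ_max = 4, σ_min = 4/353
condition number: 4 ÷ (4/353) = 353.0000
κ_2(A)·‖δb‖/‖b‖ = 0.7559
solve Ax = b  →  x = [81.0117 1.7811 -35.0218]
2-norm of b is 5.0990; of x, 88.2757
δb = ε·‖b‖·d = [0.0105 -0.0027 0.0014]; solving A·Δx = δb gives ‖Δx‖ = 0.9636
realised ‖Δx‖/‖x‖ = 0.0109
so the bound overstates the realised error by a factor of ≈ 69.2492 (computed from the unrounded values)


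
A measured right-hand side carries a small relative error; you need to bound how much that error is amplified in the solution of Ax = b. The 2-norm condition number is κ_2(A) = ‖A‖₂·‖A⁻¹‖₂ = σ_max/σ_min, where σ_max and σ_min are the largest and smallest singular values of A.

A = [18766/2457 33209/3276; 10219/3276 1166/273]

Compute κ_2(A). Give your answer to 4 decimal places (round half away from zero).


AᵀA = [38902105/571536 1080530/11907; 1080530/11907 7684105/63504]; tr = 54029525/285768, det = 9150625/9144576
solving λ² − 54029525/285768·λ + 9150625/9144576 = 0 gives λ = 3025/16, 3025/571536
σ_max=√(3025/16)=(55/4), σ_min=√(3025/571536)=(55/756) → κ = 189.0000

189.0000


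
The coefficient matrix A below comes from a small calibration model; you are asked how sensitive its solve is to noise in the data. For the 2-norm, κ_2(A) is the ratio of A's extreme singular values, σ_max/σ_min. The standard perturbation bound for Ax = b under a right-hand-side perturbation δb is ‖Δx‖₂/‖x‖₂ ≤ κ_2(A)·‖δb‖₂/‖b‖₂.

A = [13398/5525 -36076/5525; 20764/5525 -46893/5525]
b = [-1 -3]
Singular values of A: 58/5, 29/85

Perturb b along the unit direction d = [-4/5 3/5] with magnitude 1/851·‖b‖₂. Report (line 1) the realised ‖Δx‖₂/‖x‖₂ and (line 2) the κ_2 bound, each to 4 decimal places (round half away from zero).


from the listed singular values, σ₁ = 58/5, σ_n = 29/85
κ_2(A) = (58/5) / (29/85) = 34.0000
bound on ‖Δx‖/‖x‖: κ·ε = 34.0000·1/851 = 0.0400
solve Ax = b  →  x = [-2.8050 -0.8886]
2-norm of b is 3.1623; of x, 2.9424
δb = ε·‖b‖·d = [-0.0030 0.0022]; solving A·Δx = δb gives ‖Δx‖ = 0.0109
realised ‖Δx‖/‖x‖ = 0.0037
tightness: 0.0037 against a bound of 0.0400 (unrounded ratio ≈ 0.0926)

0.0037
0.0400


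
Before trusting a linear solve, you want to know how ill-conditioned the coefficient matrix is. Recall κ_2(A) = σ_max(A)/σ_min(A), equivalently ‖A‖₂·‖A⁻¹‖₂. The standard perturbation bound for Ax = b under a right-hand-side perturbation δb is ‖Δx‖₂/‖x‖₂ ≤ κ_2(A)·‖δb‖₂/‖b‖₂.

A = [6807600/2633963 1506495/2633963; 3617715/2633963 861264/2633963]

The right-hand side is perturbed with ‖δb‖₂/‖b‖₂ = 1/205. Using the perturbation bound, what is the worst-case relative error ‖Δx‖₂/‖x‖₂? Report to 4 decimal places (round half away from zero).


0.7374

form AᵀA = [205644566025/24006093721 46267899840/24006093721; 46267899840/24006093721 10419733089/24006093721] with trace 128533194/14280841 and determinant 50625/14280841
λ_max, λ_min = (128533194/14280841 ± √16517890089539136/203942419667281)/2 = 9, 5625/14280841
so κ_2 = √(9 / (5625/14280841)) = 151.1600
κ_2(A)·‖δb‖/‖b‖ = 0.7374


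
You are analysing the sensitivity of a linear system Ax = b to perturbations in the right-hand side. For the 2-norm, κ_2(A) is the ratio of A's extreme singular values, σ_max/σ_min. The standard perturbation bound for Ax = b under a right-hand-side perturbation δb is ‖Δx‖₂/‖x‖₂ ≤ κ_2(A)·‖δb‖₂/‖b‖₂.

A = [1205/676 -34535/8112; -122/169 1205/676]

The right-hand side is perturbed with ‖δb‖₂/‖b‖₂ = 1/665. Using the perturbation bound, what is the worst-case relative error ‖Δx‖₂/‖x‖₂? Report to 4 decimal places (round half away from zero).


0.3609

M = AᵀA = [10001/2704 -287995/32448; -287995/32448 8294425/389376]. tr(M)=57601/2304, det(M)=25/2304
char-poly roots: 25 and 1/2304
κ = σ_max/σ_min = 5/(1/48) = 240.0000
κ_2(A)·‖δb‖/‖b‖ = 0.3609


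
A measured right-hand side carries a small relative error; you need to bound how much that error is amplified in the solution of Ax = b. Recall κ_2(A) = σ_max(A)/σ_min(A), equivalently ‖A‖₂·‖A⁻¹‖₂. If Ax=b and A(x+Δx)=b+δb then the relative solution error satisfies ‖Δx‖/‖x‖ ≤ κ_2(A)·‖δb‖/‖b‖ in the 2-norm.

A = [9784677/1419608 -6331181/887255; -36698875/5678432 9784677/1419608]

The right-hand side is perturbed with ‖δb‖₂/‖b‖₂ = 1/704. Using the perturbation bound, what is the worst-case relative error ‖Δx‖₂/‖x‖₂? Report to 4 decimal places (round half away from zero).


0.1918

AᵀA = [3422884530529/38340772864 -4492018009899/47925966080; -4492018009899/47925966080 5896390228969/59907457600]; tr = 213929080769/1139737600, det = 352275361/182358016
solving λ² − 213929080769/1139737600·λ + 352275361/182358016 = 0 gives λ = 18769/100, 469225/45589504
so κ_2 = √((18769/100) / (469225/45589504)) = 135.0400
κ_2(A)·‖δb‖/‖b‖ = 0.1918


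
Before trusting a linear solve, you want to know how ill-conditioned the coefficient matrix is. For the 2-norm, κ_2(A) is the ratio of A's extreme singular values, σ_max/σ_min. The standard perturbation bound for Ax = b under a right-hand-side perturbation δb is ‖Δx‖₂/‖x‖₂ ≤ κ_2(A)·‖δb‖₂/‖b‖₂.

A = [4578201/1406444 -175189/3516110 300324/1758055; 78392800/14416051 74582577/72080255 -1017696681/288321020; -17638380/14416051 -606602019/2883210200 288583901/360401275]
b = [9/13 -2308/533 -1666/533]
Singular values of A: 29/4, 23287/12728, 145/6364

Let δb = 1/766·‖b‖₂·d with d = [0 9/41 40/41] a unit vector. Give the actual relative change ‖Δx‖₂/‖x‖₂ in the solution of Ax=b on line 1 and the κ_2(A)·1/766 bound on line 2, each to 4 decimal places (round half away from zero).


largest singular value 29/4, smallest 145/6364
condition number: (29/4) ÷ (145/6364) = 318.2000
worst-case relative error ≤ 318.2000 × 1/766 = 0.4154
solve Ax = b  →  x = [0.1493 -168.8609 -48.0435]
2-norm of b is 5.3852; of x, 175.5625
Δx = A⁻¹·δb where δb = 1/766·5.3852·d; ‖Δx‖ = 0.3086
dividing the unrounded norms, ‖Δx‖/‖x‖ = 0.0018
tightness: 0.0018 against a bound of 0.4154 (unrounded ratio ≈ 0.0042)

0.0018
0.4154


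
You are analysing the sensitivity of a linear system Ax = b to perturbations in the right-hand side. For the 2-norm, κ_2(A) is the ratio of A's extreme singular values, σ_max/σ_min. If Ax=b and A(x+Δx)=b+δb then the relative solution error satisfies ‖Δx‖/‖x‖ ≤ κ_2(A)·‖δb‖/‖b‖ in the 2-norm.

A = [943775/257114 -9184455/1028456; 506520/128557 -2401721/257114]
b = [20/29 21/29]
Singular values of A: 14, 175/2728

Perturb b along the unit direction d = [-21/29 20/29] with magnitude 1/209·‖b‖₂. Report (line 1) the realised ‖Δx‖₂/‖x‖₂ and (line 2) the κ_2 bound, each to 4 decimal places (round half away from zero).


from the listed singular values, σ₁ = 14, σ_n = 175/2728
κ = σ_max/σ_min = 14/(175/2728) = 218.2400
perturbation bound = 218.2400·1/209 = 1.0442
solve Ax = b  →  x = [0.0275 -0.0659]
‖b‖ = 1.0000, ‖x‖ = 0.0714
Δx = A⁻¹·δb where δb = 1/209·1.0000·d; ‖Δx‖ = 0.0746
realised ‖Δx‖/‖x‖ = 1.0442
so the bound is sharp here: realised error equals the bound

1.0442
1.0442


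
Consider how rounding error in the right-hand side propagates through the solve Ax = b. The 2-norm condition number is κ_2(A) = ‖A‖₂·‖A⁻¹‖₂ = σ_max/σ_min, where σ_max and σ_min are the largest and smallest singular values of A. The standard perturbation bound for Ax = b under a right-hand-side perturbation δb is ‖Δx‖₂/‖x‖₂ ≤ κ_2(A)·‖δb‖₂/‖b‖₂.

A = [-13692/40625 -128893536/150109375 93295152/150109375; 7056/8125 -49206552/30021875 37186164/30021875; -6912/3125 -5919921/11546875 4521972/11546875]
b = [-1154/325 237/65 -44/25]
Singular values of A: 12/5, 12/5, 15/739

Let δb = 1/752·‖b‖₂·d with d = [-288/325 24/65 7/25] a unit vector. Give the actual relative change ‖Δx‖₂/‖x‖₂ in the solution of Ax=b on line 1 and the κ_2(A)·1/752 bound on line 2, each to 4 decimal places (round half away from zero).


largest singular value 12/5, smallest 15/739
condition number: (12/5) ÷ (15/739) = 118.2400
perturbation bound = 118.2400·1/752 = 0.1572
solve Ax = b  →  x = [1.4333 117.8800 157.9233]
‖b‖₂ = 5.3852 and ‖x‖₂ = 197.0724
with δb = [-0.0063 0.0026 0.0020], A·Δx = δb → ‖Δx‖ = 0.3528
realised ‖Δx‖/‖x‖ = 0.0018
tightness: 0.0018 against a bound of 0.1572 (unrounded ratio ≈ 0.0114)

0.0018
0.1572


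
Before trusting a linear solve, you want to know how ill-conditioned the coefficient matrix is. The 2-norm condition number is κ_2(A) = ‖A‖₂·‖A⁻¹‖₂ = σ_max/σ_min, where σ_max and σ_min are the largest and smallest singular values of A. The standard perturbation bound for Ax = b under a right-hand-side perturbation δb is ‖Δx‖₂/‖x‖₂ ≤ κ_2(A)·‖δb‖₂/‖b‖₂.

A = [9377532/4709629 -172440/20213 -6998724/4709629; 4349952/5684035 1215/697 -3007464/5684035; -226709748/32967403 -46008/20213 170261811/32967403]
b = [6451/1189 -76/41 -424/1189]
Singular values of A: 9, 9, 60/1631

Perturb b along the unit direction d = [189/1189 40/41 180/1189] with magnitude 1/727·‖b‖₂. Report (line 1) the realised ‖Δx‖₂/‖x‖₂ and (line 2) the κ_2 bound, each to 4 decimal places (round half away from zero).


0.0079
0.3365

from the listed singular values, σ₁ = 9, σ_n = 60/1631
κ = σ_max/σ_min = 9/(60/1631) = 244.6500
worst-case relative error ≤ 244.6500 × 1/727 = 0.3365
solve Ax = b  →  x = [-16.1636 -0.6013 -21.8565]
‖b‖ = 5.7446, ‖x‖ = 27.1906
with δb = [0.0013 0.0077 0.0012], A·Δx = δb → ‖Δx‖ = 0.2148
realised ‖Δx‖/‖x‖ = 0.0079
so the bound overstates the realised error by a factor of ≈ 42.5995 (computed from the unrounded values)


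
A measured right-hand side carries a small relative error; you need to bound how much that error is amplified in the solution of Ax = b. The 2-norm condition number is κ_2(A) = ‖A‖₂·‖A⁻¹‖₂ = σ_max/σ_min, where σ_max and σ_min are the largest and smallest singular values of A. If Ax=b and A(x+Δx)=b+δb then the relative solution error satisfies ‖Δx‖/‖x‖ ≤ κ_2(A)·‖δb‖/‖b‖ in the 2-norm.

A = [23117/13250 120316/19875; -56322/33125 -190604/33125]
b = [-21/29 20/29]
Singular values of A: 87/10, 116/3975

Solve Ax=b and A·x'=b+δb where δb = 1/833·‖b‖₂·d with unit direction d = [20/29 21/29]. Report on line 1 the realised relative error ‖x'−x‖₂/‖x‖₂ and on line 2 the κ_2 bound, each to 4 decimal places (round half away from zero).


largest singular value 87/10, smallest 116/3975
condition number: (87/10) ÷ (116/3975) = 298.1250
κ_2(A)·‖δb‖/‖b‖ = 0.3579
solve Ax = b  →  x = [-0.0322 -0.1103]
‖b‖ = 1.0000, ‖x‖ = 0.1149
δb = ε·‖b‖·d = [0.0008 0.0009]; solving A·Δx = δb gives ‖Δx‖ = 0.0411
dividing the unrounded norms, ‖Δx‖/‖x‖ = 0.3579
so the bound is sharp here: realised error equals the bound

0.3579
0.3579


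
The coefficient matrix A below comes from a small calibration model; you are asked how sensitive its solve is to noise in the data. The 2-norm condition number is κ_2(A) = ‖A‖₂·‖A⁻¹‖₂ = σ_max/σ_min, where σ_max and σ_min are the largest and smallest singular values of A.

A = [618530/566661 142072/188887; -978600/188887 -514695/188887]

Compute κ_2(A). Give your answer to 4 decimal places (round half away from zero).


39.0240

AᵀA = [5354848900/191020041 951170360/63673347; 951170360/63673347 169598689/21224449]; tr = 23810509/660969, det = 62500/73441
solving λ² − 23810509/660969·λ + 62500/73441 = 0 gives λ = 36, 15625/660969
κ_2(A) = √(λ_max/λ_min) = √(36 / (15625/660969)) = 39.0240


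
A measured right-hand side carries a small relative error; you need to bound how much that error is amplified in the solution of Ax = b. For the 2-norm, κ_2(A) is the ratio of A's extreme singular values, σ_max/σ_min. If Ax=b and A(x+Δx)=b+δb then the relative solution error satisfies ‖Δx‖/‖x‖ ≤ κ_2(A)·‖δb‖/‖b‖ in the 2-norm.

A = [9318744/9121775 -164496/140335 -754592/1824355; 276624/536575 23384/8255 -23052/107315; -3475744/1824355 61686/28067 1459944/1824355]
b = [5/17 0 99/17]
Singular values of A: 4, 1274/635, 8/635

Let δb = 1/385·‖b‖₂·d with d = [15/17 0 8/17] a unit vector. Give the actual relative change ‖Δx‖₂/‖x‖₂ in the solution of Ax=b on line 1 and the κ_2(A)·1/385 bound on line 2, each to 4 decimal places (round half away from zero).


0.0050
0.8247

largest singular value 4, smallest 8/635
κ = σ_max/σ_min = 4/(8/635) = 317.5000
κ_2(A)·‖δb‖/‖b‖ = 0.8247
solve Ax = b  →  x = [89.9574 0.3480 220.4865]
2-norm of b is 5.8310; of x, 238.1318
δb = ε·‖b‖·d = [0.0134 0.0000 0.0071]; solving A·Δx = δb gives ‖Δx‖ = 1.2022
dividing the unrounded norms, ‖Δx‖/‖x‖ = 0.0050
tightness: 0.0050 against a bound of 0.8247 (unrounded ratio ≈ 0.0061)


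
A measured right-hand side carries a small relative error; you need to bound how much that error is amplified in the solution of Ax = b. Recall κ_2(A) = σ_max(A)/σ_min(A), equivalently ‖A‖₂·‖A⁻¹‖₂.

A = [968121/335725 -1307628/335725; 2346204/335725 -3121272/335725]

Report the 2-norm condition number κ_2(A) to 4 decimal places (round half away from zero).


387.3750

M = AᵀA = [38117937753/666930625 -50822976204/666930625; -50822976204/666930625 67764673872/666930625]. tr(M)=847060893/5335445, det(M)=112021056/666930625
λ_max, λ_min = (847060893/5335445 ± √17937325765502432289/711674333700625)/2 = 3969/25, 28224/26677225
σ_max=√(3969/25)=(63/5), σ_min=√(28224/26677225)=(168/5165) → κ = 387.3750


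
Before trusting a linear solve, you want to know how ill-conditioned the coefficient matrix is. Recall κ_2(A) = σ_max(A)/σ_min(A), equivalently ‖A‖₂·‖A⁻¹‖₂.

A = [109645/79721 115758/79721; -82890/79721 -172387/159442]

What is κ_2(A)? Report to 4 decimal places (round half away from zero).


M = AᵀA = [18892778125/6355437841 19836865125/6355437841; 19836865125/6355437841 83316936025/25421751364]. tr(M)=188927525/30228004, det(M)=15625/30228004
λ_max, λ_min = (188927525/30228004 ± √35691720452375625/913732225824016)/2 = 25/4, 625/7557001
κ_2(A) = √(λ_max/λ_min) = √((25/4) / (625/7557001)) = 274.9000

274.9000


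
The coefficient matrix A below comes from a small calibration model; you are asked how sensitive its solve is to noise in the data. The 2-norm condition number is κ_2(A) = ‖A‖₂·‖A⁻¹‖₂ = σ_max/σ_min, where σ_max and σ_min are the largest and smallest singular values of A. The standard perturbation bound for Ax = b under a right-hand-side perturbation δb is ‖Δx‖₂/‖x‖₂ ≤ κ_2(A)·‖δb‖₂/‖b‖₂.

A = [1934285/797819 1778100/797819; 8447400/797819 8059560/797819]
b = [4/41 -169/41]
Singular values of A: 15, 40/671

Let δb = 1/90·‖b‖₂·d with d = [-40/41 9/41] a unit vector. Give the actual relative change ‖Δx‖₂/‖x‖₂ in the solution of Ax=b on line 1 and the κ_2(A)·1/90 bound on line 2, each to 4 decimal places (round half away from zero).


σ_max = 15, σ_min = 40/671
condition number: 15 ÷ (40/671) = 251.6250
bound on ‖Δx‖/‖x‖: κ·ε = 251.6250·1/90 = 2.7958
solve Ax = b  →  x = [11.3759 -12.3313]
‖b‖₂ = 4.1231 and ‖x‖₂ = 16.7771
re-solving with b+δb shifts x by Δx of norm 0.7685
realised ‖Δx‖/‖x‖ = 0.0458
realised/bound (from unrounded values) ≈ 0.0164

0.0458
2.7958
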